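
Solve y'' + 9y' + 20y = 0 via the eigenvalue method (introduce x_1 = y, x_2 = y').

Let x_1 = y, x_2 = y'. Then x_1' = x_2 and x_2' = -20x_1 - 9x_2.
A = [[0,1],[-20,-9]]; det(A-λI) = λ^2 + 9λ + 20.
Eigenvalues λ = -4, -5 with eigenvectors (1,-4), (1,-5).

y(t) = K_1e^(-4t) + K_2e^(-5t)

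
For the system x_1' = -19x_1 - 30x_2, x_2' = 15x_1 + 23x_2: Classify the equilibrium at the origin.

A = [[-19,-30],[15,23]]; det(A-λI) = λ^2 - 4λ + 13.
λ = 2 ± 3i: positive real part.

unstable spiral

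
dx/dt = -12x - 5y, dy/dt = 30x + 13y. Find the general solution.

Coefficient matrix A = [[-12, -5], [30, 13]].
Characteristic polynomial det(A - λI) = λ^2 - λ - 6 = 0.
Eigenvalues λ = 3, -2.
For λ=3: (A-λI) row 1 is [-15, -5], so an eigenvector is (1, -3).
For λ=-2: (A-λI) row 1 is [-10, -5], so an eigenvector is (-1, 2).
General solution: K_1e^(3t)(1,-3) + K_2e^(-2t)(-1,2).

x(t) = K_1e^(3t) - K_2e^(-2t), y(t) = -3K_1e^(3t) + 2K_2e^(-2t)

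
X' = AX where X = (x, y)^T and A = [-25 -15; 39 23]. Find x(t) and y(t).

x(t) = C_1e^(-t)sin(3t) - 2C_1e^(-t)cos(3t) - 2C_2e^(-t)sin(3t) - C_2e^(-t)cos(3t), y(t) = -2C_1e^(-t)sin(3t) + 3C_1e^(-t)cos(3t) + 3C_2e^(-t)sin(3t) + 2C_2e^(-t)cos(3t)

Coefficient matrix A = [[-25, -15], [39, 23]].
Characteristic polynomial det(A - λI) = λ^2 + 2λ + 10 = 0.
Eigenvalues λ = -1 ± 3i (complex conjugate pair).
For λ=-1+3i: an eigenvector is (-2,3) - i(1,-2) = (-2 - i, 3 + 2i).
A real fundamental pair from Re and Im of e^((-1+3i)t)v: X_1 = e^(-t)(cos(3t)·(-2,3) + sin(3t)·(1,-2)), X_2 = e^(-t)(sin(3t)·(-2,3) - cos(3t)·(1,-2)).
General solution: C_1X_1 + C_2X_2.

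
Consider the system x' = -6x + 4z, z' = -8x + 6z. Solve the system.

x(t) = -C_1e^(-2t) - C_2e^(2t), z(t) = -C_1e^(-2t) - 2C_2e^(2t)

Coefficient matrix A = [[-6, 4], [-8, 6]].
Characteristic polynomial det(A - λI) = λ^2 - 4 = 0.
Eigenvalues λ = -2, 2.
For λ=-2: (A-λI) row 1 is [-4, 4], so an eigenvector is (-1, -1).
For λ=2: (A-λI) row 1 is [-8, 4], so an eigenvector is (-1, -2).
General solution: C_1e^(-2t)(-1,-1) + C_2e^(2t)(-1,-2).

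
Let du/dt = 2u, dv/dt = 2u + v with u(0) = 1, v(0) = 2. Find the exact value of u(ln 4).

16

A = [[2,0],[2,1]]; eigenvalues λ = 2, 1.
Eigenvectors: (-1,-2) for λ=2, (0,1) for λ=1.
From the initial condition, c_1 = -1, c_2 = 0.
u(ln 4) = (-1)(4^2)(-1) + (0)(4^1)(0) = 16.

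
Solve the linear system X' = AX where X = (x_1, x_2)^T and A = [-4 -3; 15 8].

x_1(t) = K_1e^(2t)cos(3t) + K_2e^(2t)sin(3t), x_2(t) = K_1e^(2t)sin(3t) - 2K_1e^(2t)cos(3t) - 2K_2e^(2t)sin(3t) - K_2e^(2t)cos(3t)

Coefficient matrix A = [[-4, -3], [15, 8]].
Characteristic polynomial det(A - λI) = λ^2 - 4λ + 13 = 0.
Eigenvalues λ = 2 ± 3i (complex conjugate pair).
For λ=2+3i: an eigenvector is (1,-2) - i(0,1) = (1, -2 - i).
A real fundamental pair from Re and Im of e^((2+3i)t)v: X_1 = e^(2t)(cos(3t)·(1,-2) + sin(3t)·(0,1)), X_2 = e^(2t)(sin(3t)·(1,-2) - cos(3t)·(0,1)).
General solution: K_1X_1 + K_2X_2.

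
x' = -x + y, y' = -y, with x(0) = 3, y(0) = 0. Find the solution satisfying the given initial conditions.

Coefficient matrix A = [[-1, 1], [0, -1]].
Characteristic polynomial det(A - λI) = λ^2 + 2λ + 1 = 0.
Single eigenvalue λ = -1 with algebraic multiplicity 2.
Eigenvector v = (-1,0); generalized eigenvector w with (A-λI)w=v is (-3,-1).
General solution: e^(-t)[C_1·v + C_2·(t·v + w)].
Applying x(0)=3, y(0)=0 gives C_1=-3, C_2=0.

x(t) = 3e^(-t), y(t) = 0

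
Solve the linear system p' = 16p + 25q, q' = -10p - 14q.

Coefficient matrix A = [[16, 25], [-10, -14]].
Characteristic polynomial det(A - λI) = λ^2 - 2λ + 26 = 0.
Eigenvalues λ = 1 ± 5i (complex conjugate pair).
For λ=1+5i: an eigenvector is (-1,1) - i(2,-1) = (-1 - 2i, 1 + i).
A real fundamental pair from Re and Im of e^((1+5i)t)v: X_1 = e^(t)(cos(5t)·(-1,1) + sin(5t)·(2,-1)), X_2 = e^(t)(sin(5t)·(-1,1) - cos(5t)·(2,-1)).
General solution: c_1X_1 + c_2X_2.

p(t) = 2c_1e^(t)sin(5t) - c_1e^(t)cos(5t) - c_2e^(t)sin(5t) - 2c_2e^(t)cos(5t), q(t) = -c_1e^(t)sin(5t) + c_1e^(t)cos(5t) + c_2e^(t)sin(5t) + c_2e^(t)cos(5t)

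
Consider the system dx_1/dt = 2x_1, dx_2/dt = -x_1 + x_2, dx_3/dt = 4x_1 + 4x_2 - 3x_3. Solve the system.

x_1(t) = C_1e^(2t), x_2(t) = -C_1e^(2t) + C_2e^(t), x_3(t) = C_2e^(t) + C_3e^(-3t)

Coefficient matrix A = [[2, 0, 0], [-1, 1, 0], [4, 4, -3]].
det(A - λI) = 0 gives eigenvalues λ = 2, 1, -3.
For λ=2: eigenvector (1,-1,0).
For λ=1: eigenvector (0,1,1).
For λ=-3: eigenvector (0,0,1).
General solution: C_1e^(2t)(1,-1,0) + C_2e^(t)(0,1,1) + C_3e^(-3t)(0,0,1).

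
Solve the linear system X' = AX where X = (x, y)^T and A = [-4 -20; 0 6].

x(t) = -c_1e^(-4t) - 2c_2e^(6t), y(t) = c_2e^(6t)

Coefficient matrix A = [[-4, -20], [0, 6]].
Characteristic polynomial det(A - λI) = λ^2 - 2λ - 24 = 0.
Eigenvalues λ = -4, 6.
For λ=-4: (A-λI) row 1 is [0, -20], so an eigenvector is (-1, 0).
For λ=6: (A-λI) row 1 is [-10, -20], so an eigenvector is (-2, 1).
General solution: c_1e^(-4t)(-1,0) + c_2e^(6t)(-2,1).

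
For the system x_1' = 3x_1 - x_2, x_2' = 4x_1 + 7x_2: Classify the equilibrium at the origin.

A = [[3,-1],[4,7]]; det(A-λI) = λ^2 - 10λ + 25.
repeated λ = 5 with a single eigenvector.

unstable improper node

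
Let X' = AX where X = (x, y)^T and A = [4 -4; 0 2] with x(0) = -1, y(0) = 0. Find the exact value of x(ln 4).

A = [[4,-4],[0,2]]; eigenvalues λ = 2, 4.
Eigenvectors: (2,1) for λ=2, (-1,0) for λ=4.
From the initial condition, c_1 = 0, c_2 = 1.
x(ln 4) = (0)(4^2)(2) + (1)(4^4)(-1) = -256.

-256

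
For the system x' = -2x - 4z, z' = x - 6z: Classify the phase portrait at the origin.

A = [[-2,-4],[1,-6]]; det(A-λI) = λ^2 + 8λ + 16.
repeated λ = -4 with a single eigenvector.

stable improper node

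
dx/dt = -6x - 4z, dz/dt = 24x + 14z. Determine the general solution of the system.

x(t) = -c_1e^(6t) + c_2e^(2t), z(t) = 3c_1e^(6t) - 2c_2e^(2t)

Coefficient matrix A = [[-6, -4], [24, 14]].
Characteristic polynomial det(A - λI) = λ^2 - 8λ + 12 = 0.
Eigenvalues λ = 6, 2.
For λ=6: (A-λI) row 1 is [-12, -4], so an eigenvector is (-1, 3).
For λ=2: (A-λI) row 1 is [-8, -4], so an eigenvector is (1, -2).
General solution: c_1e^(6t)(-1,3) + c_2e^(2t)(1,-2).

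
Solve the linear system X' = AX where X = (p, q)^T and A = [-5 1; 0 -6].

p(t) = C_1e^(-6t) + C_2e^(-5t), q(t) = -C_1e^(-6t)

Coefficient matrix A = [[-5, 1], [0, -6]].
Characteristic polynomial det(A - λI) = λ^2 + 11λ + 30 = 0.
Eigenvalues λ = -6, -5.
For λ=-6: (A-λI) row 1 is [1, 1], so an eigenvector is (1, -1).
For λ=-5: (A-λI) row 1 is [0, 1], so an eigenvector is (1, 0).
General solution: C_1e^(-6t)(1,-1) + C_2e^(-5t)(1,0).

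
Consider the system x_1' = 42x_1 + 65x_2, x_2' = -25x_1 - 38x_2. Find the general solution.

x_1(t) = 3K_1e^(2t)sin(5t) + 2K_1e^(2t)cos(5t) + 2K_2e^(2t)sin(5t) - 3K_2e^(2t)cos(5t), x_2(t) = -2K_1e^(2t)sin(5t) - K_1e^(2t)cos(5t) - K_2e^(2t)sin(5t) + 2K_2e^(2t)cos(5t)

Coefficient matrix A = [[42, 65], [-25, -38]].
Characteristic polynomial det(A - λI) = λ^2 - 4λ + 29 = 0.
Eigenvalues λ = 2 ± 5i (complex conjugate pair).
For λ=2+5i: an eigenvector is (2,-1) - i(3,-2) = (2 - 3i, -1 + 2i).
A real fundamental pair from Re and Im of e^((2+5i)t)v: X_1 = e^(2t)(cos(5t)·(2,-1) + sin(5t)·(3,-2)), X_2 = e^(2t)(sin(5t)·(2,-1) - cos(5t)·(3,-2)).
General solution: K_1X_1 + K_2X_2.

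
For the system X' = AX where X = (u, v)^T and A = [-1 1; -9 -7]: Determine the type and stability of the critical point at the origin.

A = [[-1,1],[-9,-7]]; det(A-λI) = λ^2 + 8λ + 16.
repeated λ = -4 with a single eigenvector.

stable improper node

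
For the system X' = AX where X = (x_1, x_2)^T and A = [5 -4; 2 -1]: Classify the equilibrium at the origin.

unstable node

A = [[5,-4],[2,-1]]; det(A-λI) = λ^2 - 4λ + 3.
λ = 3, 1: both positive.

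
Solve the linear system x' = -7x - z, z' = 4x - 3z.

x(t) = K_1e^(-5t) + K_2te^(-5t), z(t) = -2K_1e^(-5t) - 2K_2te^(-5t) - K_2e^(-5t)

Coefficient matrix A = [[-7, -1], [4, -3]].
Characteristic polynomial det(A - λI) = λ^2 + 10λ + 25 = 0.
Single eigenvalue λ = -5 with algebraic multiplicity 2.
Eigenvector v = (1,-2); generalized eigenvector w with (A-λI)w=v is (0,-1).
General solution: e^(-5t)[K_1·v + K_2·(t·v + w)].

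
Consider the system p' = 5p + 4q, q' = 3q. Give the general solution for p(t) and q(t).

Coefficient matrix A = [[5, 4], [0, 3]].
Characteristic polynomial det(A - λI) = λ^2 - 8λ + 15 = 0.
Eigenvalues λ = 5, 3.
For λ=5: (A-λI) row 1 is [0, 4], so an eigenvector is (-1, 0).
For λ=3: (A-λI) row 1 is [2, 4], so an eigenvector is (-2, 1).
General solution: c_1e^(5t)(-1,0) + c_2e^(3t)(-2,1).

p(t) = -c_1e^(5t) - 2c_2e^(3t), q(t) = c_2e^(3t)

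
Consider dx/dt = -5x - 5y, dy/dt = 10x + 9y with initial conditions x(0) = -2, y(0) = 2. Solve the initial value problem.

Coefficient matrix A = [[-5, -5], [10, 9]].
Characteristic polynomial det(A - λI) = λ^2 - 4λ + 5 = 0.
Eigenvalues λ = 2 ± i (complex conjugate pair).
For λ=2+i: an eigenvector is (2,-3) - i(1,-1) = (2 - i, -3 + i).
A real fundamental pair from Re and Im of e^((2+i)t)v: X_1 = e^(2t)(cos(t)·(2,-3) + sin(t)·(1,-1)), X_2 = e^(2t)(sin(t)·(2,-3) - cos(t)·(1,-1)).
General solution: K_1X_1 + K_2X_2.
Applying x(0)=-2, y(0)=2 gives K_1=0, K_2=2.

x(t) = 4e^(2t)sin(t) - 2e^(2t)cos(t), y(t) = -6e^(2t)sin(t) + 2e^(2t)cos(t)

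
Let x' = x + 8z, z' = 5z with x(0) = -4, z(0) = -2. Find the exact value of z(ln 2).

-64

A = [[1,8],[0,5]]; eigenvalues λ = 5, 1.
Eigenvectors: (-2,-1) for λ=5, (1,0) for λ=1.
From the initial condition, c_1 = 2, c_2 = 0.
z(ln 2) = (2)(2^5)(-1) + (0)(2^1)(0) = -64.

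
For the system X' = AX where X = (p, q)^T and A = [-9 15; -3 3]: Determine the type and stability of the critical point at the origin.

stable spiral

A = [[-9,15],[-3,3]]; det(A-λI) = λ^2 + 6λ + 18.
λ = -3 ± 3i: negative real part.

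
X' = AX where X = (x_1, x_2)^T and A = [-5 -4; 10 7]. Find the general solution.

x_1(t) = -c_1e^(t)sin(2t) + c_1e^(t)cos(2t) + c_2e^(t)sin(2t) + c_2e^(t)cos(2t), x_2(t) = 2c_1e^(t)sin(2t) - c_1e^(t)cos(2t) - c_2e^(t)sin(2t) - 2c_2e^(t)cos(2t)

Coefficient matrix A = [[-5, -4], [10, 7]].
Characteristic polynomial det(A - λI) = λ^2 - 2λ + 5 = 0.
Eigenvalues λ = 1 ± 2i (complex conjugate pair).
For λ=1+2i: an eigenvector is (1,-1) - i(-1,2) = (1 + i, -1 - 2i).
A real fundamental pair from Re and Im of e^((1+2i)t)v: X_1 = e^(t)(cos(2t)·(1,-1) + sin(2t)·(-1,2)), X_2 = e^(t)(sin(2t)·(1,-1) - cos(2t)·(-1,2)).
General solution: c_1X_1 + c_2X_2.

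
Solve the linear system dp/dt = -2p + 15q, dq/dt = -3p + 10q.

Coefficient matrix A = [[-2, 15], [-3, 10]].
Characteristic polynomial det(A - λI) = λ^2 - 8λ + 25 = 0.
Eigenvalues λ = 4 ± 3i (complex conjugate pair).
For λ=4+3i: an eigenvector is (-2,-1) - i(-1,0) = (-2 + i, -1).
A real fundamental pair from Re and Im of e^((4+3i)t)v: X_1 = e^(4t)(cos(3t)·(-2,-1) + sin(3t)·(-1,0)), X_2 = e^(4t)(sin(3t)·(-2,-1) - cos(3t)·(-1,0)).
General solution: C_1X_1 + C_2X_2.

p(t) = -C_1e^(4t)sin(3t) - 2C_1e^(4t)cos(3t) - 2C_2e^(4t)sin(3t) + C_2e^(4t)cos(3t), q(t) = -C_1e^(4t)cos(3t) - C_2e^(4t)sin(3t)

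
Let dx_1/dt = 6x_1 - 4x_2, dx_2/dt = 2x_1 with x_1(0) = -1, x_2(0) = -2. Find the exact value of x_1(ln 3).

A = [[6,-4],[2,0]]; eigenvalues λ = 2, 4.
Eigenvectors: (-1,-1) for λ=2, (2,1) for λ=4.
From the initial condition, c_1 = 3, c_2 = 1.
x_1(ln 3) = (3)(3^2)(-1) + (1)(3^4)(2) = 135.

135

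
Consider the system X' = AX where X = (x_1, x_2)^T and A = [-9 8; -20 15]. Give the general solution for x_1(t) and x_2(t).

Coefficient matrix A = [[-9, 8], [-20, 15]].
Characteristic polynomial det(A - λI) = λ^2 - 6λ + 25 = 0.
Eigenvalues λ = 3 ± 4i (complex conjugate pair).
For λ=3+4i: an eigenvector is (-1,-2) - i(-1,-1) = (-1 + i, -2 + i).
A real fundamental pair from Re and Im of e^((3+4i)t)v: X_1 = e^(3t)(cos(4t)·(-1,-2) + sin(4t)·(-1,-1)), X_2 = e^(3t)(sin(4t)·(-1,-2) - cos(4t)·(-1,-1)).
General solution: c_1X_1 + c_2X_2.

x_1(t) = -c_1e^(3t)sin(4t) - c_1e^(3t)cos(4t) - c_2e^(3t)sin(4t) + c_2e^(3t)cos(4t), x_2(t) = -c_1e^(3t)sin(4t) - 2c_1e^(3t)cos(4t) - 2c_2e^(3t)sin(4t) + c_2e^(3t)cos(4t)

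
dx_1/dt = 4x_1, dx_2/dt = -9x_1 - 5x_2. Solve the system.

Coefficient matrix A = [[4, 0], [-9, -5]].
Characteristic polynomial det(A - λI) = λ^2 + λ - 20 = 0.
Eigenvalues λ = -5, 4.
For λ=-5: (A-λI) row 1 is [9, 0], so an eigenvector is (0, 1).
For λ=4: (A-λI) row 2 is [-9, -9], so an eigenvector is (1, -1).
General solution: C_1e^(-5t)(0,1) + C_2e^(4t)(1,-1).

x_1(t) = C_2e^(4t), x_2(t) = C_1e^(-5t) - C_2e^(4t)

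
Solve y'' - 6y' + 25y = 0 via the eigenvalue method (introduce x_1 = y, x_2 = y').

Let x_1 = y, x_2 = y'. Then x_1' = x_2 and x_2' = -25x_1 + 6x_2.
A = [[0,1],[-25,6]]; det(A-λI) = λ^2 - 6λ + 25.
Eigenvalues λ = 3 ± 4i.

y(t) = C_1e^(3t)cos(4t) + C_2e^(3t)sin(4t)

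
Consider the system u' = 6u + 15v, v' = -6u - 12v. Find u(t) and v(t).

u(t) = -c_1e^(-3t)sin(3t) - 2c_1e^(-3t)cos(3t) - 2c_2e^(-3t)sin(3t) + c_2e^(-3t)cos(3t), v(t) = c_1e^(-3t)sin(3t) + c_1e^(-3t)cos(3t) + c_2e^(-3t)sin(3t) - c_2e^(-3t)cos(3t)

Coefficient matrix A = [[6, 15], [-6, -12]].
Characteristic polynomial det(A - λI) = λ^2 + 6λ + 18 = 0.
Eigenvalues λ = -3 ± 3i (complex conjugate pair).
For λ=-3+3i: an eigenvector is (-2,1) - i(-1,1) = (-2 + i, 1 - i).
A real fundamental pair from Re and Im of e^((-3+3i)t)v: X_1 = e^(-3t)(cos(3t)·(-2,1) + sin(3t)·(-1,1)), X_2 = e^(-3t)(sin(3t)·(-2,1) - cos(3t)·(-1,1)).
General solution: c_1X_1 + c_2X_2.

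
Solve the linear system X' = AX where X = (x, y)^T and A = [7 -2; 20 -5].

x(t) = -C_1e^(t)sin(2t) + C_2e^(t)cos(2t), y(t) = -3C_1e^(t)sin(2t) + C_1e^(t)cos(2t) + C_2e^(t)sin(2t) + 3C_2e^(t)cos(2t)

Coefficient matrix A = [[7, -2], [20, -5]].
Characteristic polynomial det(A - λI) = λ^2 - 2λ + 5 = 0.
Eigenvalues λ = 1 ± 2i (complex conjugate pair).
For λ=1+2i: an eigenvector is (0,1) - i(-1,-3) = (0 + i, 1 + 3i).
A real fundamental pair from Re and Im of e^((1+2i)t)v: X_1 = e^(t)(cos(2t)·(0,1) + sin(2t)·(-1,-3)), X_2 = e^(t)(sin(2t)·(0,1) - cos(2t)·(-1,-3)).
General solution: C_1X_1 + C_2X_2.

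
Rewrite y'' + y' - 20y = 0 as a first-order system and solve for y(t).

Let x_1 = y, x_2 = y'. Then x_1' = x_2 and x_2' = 20x_1 - x_2.
A = [[0,1],[20,-1]]; det(A-λI) = λ^2 + λ - 20.
Eigenvalues λ = -5, 4 with eigenvectors (1,-5), (1,4).

y(t) = C_1e^(-5t) + C_2e^(4t)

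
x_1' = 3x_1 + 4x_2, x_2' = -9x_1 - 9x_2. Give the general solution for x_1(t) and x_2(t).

Coefficient matrix A = [[3, 4], [-9, -9]].
Characteristic polynomial det(A - λI) = λ^2 + 6λ + 9 = 0.
Single eigenvalue λ = -3 with algebraic multiplicity 2.
Eigenvector v = (2,-3); generalized eigenvector w with (A-λI)w=v is (1,-1).
General solution: e^(-3t)[C_1·v + C_2·(t·v + w)].

x_1(t) = 2C_1e^(-3t) + 2C_2te^(-3t) + C_2e^(-3t), x_2(t) = -3C_1e^(-3t) - 3C_2te^(-3t) - C_2e^(-3t)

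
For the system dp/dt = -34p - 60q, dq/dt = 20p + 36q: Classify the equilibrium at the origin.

saddle

A = [[-34,-60],[20,36]]; det(A-λI) = λ^2 - 2λ - 24.
λ = -4, 6: opposite signs.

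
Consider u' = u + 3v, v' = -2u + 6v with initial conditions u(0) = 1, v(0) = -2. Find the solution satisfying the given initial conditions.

u(t) = -8e^(4t) + 9e^(3t), v(t) = -8e^(4t) + 6e^(3t)

Coefficient matrix A = [[1, 3], [-2, 6]].
Characteristic polynomial det(A - λI) = λ^2 - 7λ + 12 = 0.
Eigenvalues λ = 3, 4.
For λ=3: (A-λI) row 1 is [-2, 3], so an eigenvector is (-3, -2).
For λ=4: (A-λI) row 1 is [-3, 3], so an eigenvector is (-1, -1).
General solution: C_1e^(3t)(-3,-2) + C_2e^(4t)(-1,-1).
Applying u(0)=1, v(0)=-2 gives C_1=-3, C_2=8.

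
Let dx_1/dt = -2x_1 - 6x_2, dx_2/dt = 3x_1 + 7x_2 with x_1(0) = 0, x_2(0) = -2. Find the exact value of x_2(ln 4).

-1016

A = [[-2,-6],[3,7]]; eigenvalues λ = 4, 1.
Eigenvectors: (-1,1) for λ=4, (2,-1) for λ=1.
From the initial condition, c_1 = -4, c_2 = -2.
x_2(ln 4) = (-4)(4^4)(1) + (-2)(4^1)(-1) = -1016.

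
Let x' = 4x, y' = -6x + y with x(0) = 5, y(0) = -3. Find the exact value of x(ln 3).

A = [[4,0],[-6,1]]; eigenvalues λ = 1, 4.
Eigenvectors: (0,-1) for λ=1, (-1,2) for λ=4.
From the initial condition, c_1 = -7, c_2 = -5.
x(ln 3) = (-7)(3^1)(0) + (-5)(3^4)(-1) = 405.

405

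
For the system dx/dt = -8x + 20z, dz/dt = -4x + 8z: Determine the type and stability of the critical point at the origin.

A = [[-8,20],[-4,8]]; det(A-λI) = λ^2 + 16.
λ = 0 ± 4i: zero real part.

center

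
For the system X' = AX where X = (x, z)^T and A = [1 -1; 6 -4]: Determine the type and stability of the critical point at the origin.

stable node

A = [[1,-1],[6,-4]]; det(A-λI) = λ^2 + 3λ + 2.
λ = -1, -2: both negative.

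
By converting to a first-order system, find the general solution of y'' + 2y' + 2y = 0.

Let x_1 = y, x_2 = y'. Then x_1' = x_2 and x_2' = -2x_1 - 2x_2.
A = [[0,1],[-2,-2]]; det(A-λI) = λ^2 + 2λ + 2.
Eigenvalues λ = -1 ± i.

y(t) = C_1e^(-t)cos(t) + C_2e^(-t)sin(t)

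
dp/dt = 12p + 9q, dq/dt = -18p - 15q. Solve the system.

p(t) = -c_1e^(-6t) - c_2e^(3t), q(t) = 2c_1e^(-6t) + c_2e^(3t)

Coefficient matrix A = [[12, 9], [-18, -15]].
Characteristic polynomial det(A - λI) = λ^2 + 3λ - 18 = 0.
Eigenvalues λ = -6, 3.
For λ=-6: (A-λI) row 1 is [18, 9], so an eigenvector is (-1, 2).
For λ=3: (A-λI) row 1 is [9, 9], so an eigenvector is (-1, 1).
General solution: c_1e^(-6t)(-1,2) + c_2e^(3t)(-1,1).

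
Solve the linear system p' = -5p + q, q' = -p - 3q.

p(t) = -C_1e^(-4t) - C_2te^(-4t) - 2C_2e^(-4t), q(t) = -C_1e^(-4t) - C_2te^(-4t) - 3C_2e^(-4t)

Coefficient matrix A = [[-5, 1], [-1, -3]].
Characteristic polynomial det(A - λI) = λ^2 + 8λ + 16 = 0.
Single eigenvalue λ = -4 with algebraic multiplicity 2.
Eigenvector v = (-1,-1); generalized eigenvector w with (A-λI)w=v is (-2,-3).
General solution: e^(-4t)[C_1·v + C_2·(t·v + w)].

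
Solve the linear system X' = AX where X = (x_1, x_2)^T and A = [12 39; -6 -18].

Coefficient matrix A = [[12, 39], [-6, -18]].
Characteristic polynomial det(A - λI) = λ^2 + 6λ + 18 = 0.
Eigenvalues λ = -3 ± 3i (complex conjugate pair).
For λ=-3+3i: an eigenvector is (-3,1) - i(-2,1) = (-3 + 2i, 1 - i).
A real fundamental pair from Re and Im of e^((-3+3i)t)v: X_1 = e^(-3t)(cos(3t)·(-3,1) + sin(3t)·(-2,1)), X_2 = e^(-3t)(sin(3t)·(-3,1) - cos(3t)·(-2,1)).
General solution: c_1X_1 + c_2X_2.

x_1(t) = -2c_1e^(-3t)sin(3t) - 3c_1e^(-3t)cos(3t) - 3c_2e^(-3t)sin(3t) + 2c_2e^(-3t)cos(3t), x_2(t) = c_1e^(-3t)sin(3t) + c_1e^(-3t)cos(3t) + c_2e^(-3t)sin(3t) - c_2e^(-3t)cos(3t)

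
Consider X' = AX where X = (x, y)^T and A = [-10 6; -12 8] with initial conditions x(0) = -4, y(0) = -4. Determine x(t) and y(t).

x(t) = -4e^(-4t), y(t) = -4e^(-4t)

Coefficient matrix A = [[-10, 6], [-12, 8]].
Characteristic polynomial det(A - λI) = λ^2 + 2λ - 8 = 0.
Eigenvalues λ = 2, -4.
For λ=2: (A-λI) row 1 is [-12, 6], so an eigenvector is (-1, -2).
For λ=-4: (A-λI) row 1 is [-6, 6], so an eigenvector is (1, 1).
General solution: C_1e^(2t)(-1,-2) + C_2e^(-4t)(1,1).
Applying x(0)=-4, y(0)=-4 gives C_1=0, C_2=-4.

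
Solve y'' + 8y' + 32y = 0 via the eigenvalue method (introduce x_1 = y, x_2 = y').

y(t) = C_1e^(-4t)cos(4t) + C_2e^(-4t)sin(4t)

Let x_1 = y, x_2 = y'. Then x_1' = x_2 and x_2' = -32x_1 - 8x_2.
A = [[0,1],[-32,-8]]; det(A-λI) = λ^2 + 8λ + 32.
Eigenvalues λ = -4 ± 4i.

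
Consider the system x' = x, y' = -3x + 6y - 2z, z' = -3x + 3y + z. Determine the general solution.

x(t) = c_1e^(t), y(t) = c_1e^(t) - 2c_2e^(3t) + c_3e^(4t), z(t) = c_1e^(t) - 3c_2e^(3t) + c_3e^(4t)

Coefficient matrix A = [[1, 0, 0], [-3, 6, -2], [-3, 3, 1]].
det(A - λI) = 0 gives eigenvalues λ = 1, 3, 4.
For λ=1: eigenvector (1,1,1).
For λ=3: eigenvector (0,-2,-3).
For λ=4: eigenvector (0,1,1).
General solution: c_1e^(t)(1,1,1) + c_2e^(3t)(0,-2,-3) + c_3e^(4t)(0,1,1).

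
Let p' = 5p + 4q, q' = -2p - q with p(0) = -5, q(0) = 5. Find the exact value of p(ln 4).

A = [[5,4],[-2,-1]]; eigenvalues λ = 3, 1.
Eigenvectors: (-2,1) for λ=3, (1,-1) for λ=1.
From the initial condition, c_1 = 0, c_2 = -5.
p(ln 4) = (0)(4^3)(-2) + (-5)(4^1)(1) = -20.

-20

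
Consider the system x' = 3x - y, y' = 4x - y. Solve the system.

Coefficient matrix A = [[3, -1], [4, -1]].
Characteristic polynomial det(A - λI) = λ^2 - 2λ + 1 = 0.
Single eigenvalue λ = 1 with algebraic multiplicity 2.
Eigenvector v = (-1,-2); generalized eigenvector w with (A-λI)w=v is (1,3).
General solution: e^(t)[K_1·v + K_2·(t·v + w)].

x(t) = -K_1e^(t) - K_2te^(t) + K_2e^(t), y(t) = -2K_1e^(t) - 2K_2te^(t) + 3K_2e^(t)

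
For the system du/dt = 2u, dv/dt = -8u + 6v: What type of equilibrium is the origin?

unstable node

A = [[2,0],[-8,6]]; det(A-λI) = λ^2 - 8λ + 12.
λ = 2, 6: both positive.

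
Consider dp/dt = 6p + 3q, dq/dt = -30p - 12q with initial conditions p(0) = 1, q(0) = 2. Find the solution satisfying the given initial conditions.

p(t) = 5e^(-3t)sin(3t) + e^(-3t)cos(3t), q(t) = -16e^(-3t)sin(3t) + 2e^(-3t)cos(3t)

Coefficient matrix A = [[6, 3], [-30, -12]].
Characteristic polynomial det(A - λI) = λ^2 + 6λ + 18 = 0.
Eigenvalues λ = -3 ± 3i (complex conjugate pair).
For λ=-3+3i: an eigenvector is (-1,3) - i(0,1) = (-1, 3 - i).
A real fundamental pair from Re and Im of e^((-3+3i)t)v: X_1 = e^(-3t)(cos(3t)·(-1,3) + sin(3t)·(0,1)), X_2 = e^(-3t)(sin(3t)·(-1,3) - cos(3t)·(0,1)).
General solution: c_1X_1 + c_2X_2.
Applying p(0)=1, q(0)=2 gives c_1=-1, c_2=-5.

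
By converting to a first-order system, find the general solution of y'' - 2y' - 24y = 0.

Let x_1 = y, x_2 = y'. Then x_1' = x_2 and x_2' = 24x_1 + 2x_2.
A = [[0,1],[24,2]]; det(A-λI) = λ^2 - 2λ - 24.
Eigenvalues λ = 6, -4 with eigenvectors (1,6), (1,-4).

y(t) = c_1e^(6t) + c_2e^(-4t)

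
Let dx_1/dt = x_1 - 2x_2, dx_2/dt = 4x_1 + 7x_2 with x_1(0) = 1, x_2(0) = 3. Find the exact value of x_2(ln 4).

7872

A = [[1,-2],[4,7]]; eigenvalues λ = 5, 3.
Eigenvectors: (1,-2) for λ=5, (1,-1) for λ=3.
From the initial condition, c_1 = -4, c_2 = 5.
x_2(ln 4) = (-4)(4^5)(-2) + (5)(4^3)(-1) = 7872.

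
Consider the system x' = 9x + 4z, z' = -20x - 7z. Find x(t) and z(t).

Coefficient matrix A = [[9, 4], [-20, -7]].
Characteristic polynomial det(A - λI) = λ^2 - 2λ + 17 = 0.
Eigenvalues λ = 1 ± 4i (complex conjugate pair).
For λ=1+4i: an eigenvector is (0,1) - i(1,-2) = (0 - i, 1 + 2i).
A real fundamental pair from Re and Im of e^((1+4i)t)v: X_1 = e^(t)(cos(4t)·(0,1) + sin(4t)·(1,-2)), X_2 = e^(t)(sin(4t)·(0,1) - cos(4t)·(1,-2)).
General solution: C_1X_1 + C_2X_2.

x(t) = C_1e^(t)sin(4t) - C_2e^(t)cos(4t), z(t) = -2C_1e^(t)sin(4t) + C_1e^(t)cos(4t) + C_2e^(t)sin(4t) + 2C_2e^(t)cos(4t)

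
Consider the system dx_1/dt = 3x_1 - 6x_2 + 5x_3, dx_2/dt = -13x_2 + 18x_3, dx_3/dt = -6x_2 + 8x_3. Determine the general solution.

x_1(t) = K_1e^(3t) - 2K_2e^(-t) + K_3e^(-4t), x_2(t) = -3K_2e^(-t) + 2K_3e^(-4t), x_3(t) = -2K_2e^(-t) + K_3e^(-4t)

Coefficient matrix A = [[3, -6, 5], [0, -13, 18], [0, -6, 8]].
det(A - λI) = 0 gives eigenvalues λ = 3, -1, -4.
For λ=3: eigenvector (1,0,0).
For λ=-1: eigenvector (-2,-3,-2).
For λ=-4: eigenvector (1,2,1).
General solution: K_1e^(3t)(1,0,0) + K_2e^(-t)(-2,-3,-2) + K_3e^(-4t)(1,2,1).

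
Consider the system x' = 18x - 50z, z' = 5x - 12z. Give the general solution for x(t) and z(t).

x(t) = -3c_1e^(3t)sin(5t) - c_1e^(3t)cos(5t) - c_2e^(3t)sin(5t) + 3c_2e^(3t)cos(5t), z(t) = -c_1e^(3t)sin(5t) + c_2e^(3t)cos(5t)

Coefficient matrix A = [[18, -50], [5, -12]].
Characteristic polynomial det(A - λI) = λ^2 - 6λ + 34 = 0.
Eigenvalues λ = 3 ± 5i (complex conjugate pair).
For λ=3+5i: an eigenvector is (-1,0) - i(-3,-1) = (-1 + 3i, 0 + i).
A real fundamental pair from Re and Im of e^((3+5i)t)v: X_1 = e^(3t)(cos(5t)·(-1,0) + sin(5t)·(-3,-1)), X_2 = e^(3t)(sin(5t)·(-1,0) - cos(5t)·(-3,-1)).
General solution: c_1X_1 + c_2X_2.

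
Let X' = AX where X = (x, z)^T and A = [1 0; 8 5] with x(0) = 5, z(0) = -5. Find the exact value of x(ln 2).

A = [[1,0],[8,5]]; eigenvalues λ = 1, 5.
Eigenvectors: (-1,2) for λ=1, (0,1) for λ=5.
From the initial condition, c_1 = -5, c_2 = 5.
x(ln 2) = (-5)(2^1)(-1) + (5)(2^5)(0) = 10.

10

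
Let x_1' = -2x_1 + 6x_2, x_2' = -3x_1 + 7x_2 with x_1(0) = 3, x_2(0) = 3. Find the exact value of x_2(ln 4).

A = [[-2,6],[-3,7]]; eigenvalues λ = 1, 4.
Eigenvectors: (2,1) for λ=1, (-1,-1) for λ=4.
From the initial condition, c_1 = 0, c_2 = -3.
x_2(ln 4) = (0)(4^1)(1) + (-3)(4^4)(-1) = 768.

768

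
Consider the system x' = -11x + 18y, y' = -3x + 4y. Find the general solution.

Coefficient matrix A = [[-11, 18], [-3, 4]].
Characteristic polynomial det(A - λI) = λ^2 + 7λ + 10 = 0.
Eigenvalues λ = -5, -2.
For λ=-5: (A-λI) row 1 is [-6, 18], so an eigenvector is (3, 1).
For λ=-2: (A-λI) row 1 is [-9, 18], so an eigenvector is (-2, -1).
General solution: c_1e^(-5t)(3,1) + c_2e^(-2t)(-2,-1).

x(t) = 3c_1e^(-5t) - 2c_2e^(-2t), y(t) = c_1e^(-5t) - c_2e^(-2t)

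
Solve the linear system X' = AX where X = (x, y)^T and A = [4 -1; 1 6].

Coefficient matrix A = [[4, -1], [1, 6]].
Characteristic polynomial det(A - λI) = λ^2 - 10λ + 25 = 0.
Single eigenvalue λ = 5 with algebraic multiplicity 2.
Eigenvector v = (1,-1); generalized eigenvector w with (A-λI)w=v is (-1,0).
General solution: e^(5t)[C_1·v + C_2·(t·v + w)].

x(t) = C_1e^(5t) + C_2te^(5t) - C_2e^(5t), y(t) = -C_1e^(5t) - C_2te^(5t)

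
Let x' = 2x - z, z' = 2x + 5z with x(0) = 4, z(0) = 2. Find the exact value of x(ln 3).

-216

A = [[2,-1],[2,5]]; eigenvalues λ = 3, 4.
Eigenvectors: (1,-1) for λ=3, (1,-2) for λ=4.
From the initial condition, c_1 = 10, c_2 = -6.
x(ln 3) = (10)(3^3)(1) + (-6)(3^4)(1) = -216.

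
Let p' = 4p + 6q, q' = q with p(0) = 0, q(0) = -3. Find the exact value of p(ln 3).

-468

A = [[4,6],[0,1]]; eigenvalues λ = 4, 1.
Eigenvectors: (1,0) for λ=4, (2,-1) for λ=1.
From the initial condition, c_1 = -6, c_2 = 3.
p(ln 3) = (-6)(3^4)(1) + (3)(3^1)(2) = -468.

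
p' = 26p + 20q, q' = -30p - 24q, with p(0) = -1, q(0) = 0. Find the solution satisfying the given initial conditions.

p(t) = -3e^(6t) + 2e^(-4t), q(t) = 3e^(6t) - 3e^(-4t)

Coefficient matrix A = [[26, 20], [-30, -24]].
Characteristic polynomial det(A - λI) = λ^2 - 2λ - 24 = 0.
Eigenvalues λ = -4, 6.
For λ=-4: (A-λI) row 1 is [30, 20], so an eigenvector is (-2, 3).
For λ=6: (A-λI) row 1 is [20, 20], so an eigenvector is (-1, 1).
General solution: C_1e^(-4t)(-2,3) + C_2e^(6t)(-1,1).
Applying p(0)=-1, q(0)=0 gives C_1=-1, C_2=3.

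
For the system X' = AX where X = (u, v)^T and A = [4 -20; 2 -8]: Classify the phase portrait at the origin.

stable spiral

A = [[4,-20],[2,-8]]; det(A-λI) = λ^2 + 4λ + 8.
λ = -2 ± 2i: negative real part.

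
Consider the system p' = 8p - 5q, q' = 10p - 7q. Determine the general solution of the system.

p(t) = -K_1e^(-2t) - K_2e^(3t), q(t) = -2K_1e^(-2t) - K_2e^(3t)

Coefficient matrix A = [[8, -5], [10, -7]].
Characteristic polynomial det(A - λI) = λ^2 - λ - 6 = 0.
Eigenvalues λ = -2, 3.
For λ=-2: (A-λI) row 1 is [10, -5], so an eigenvector is (-1, -2).
For λ=3: (A-λI) row 1 is [5, -5], so an eigenvector is (-1, -1).
General solution: K_1e^(-2t)(-1,-2) + K_2e^(3t)(-1,-1).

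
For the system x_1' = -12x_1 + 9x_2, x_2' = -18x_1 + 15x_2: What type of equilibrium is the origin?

A = [[-12,9],[-18,15]]; det(A-λI) = λ^2 - 3λ - 18.
λ = 6, -3: opposite signs.

saddle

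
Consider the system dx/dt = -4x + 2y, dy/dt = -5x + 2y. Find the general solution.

Coefficient matrix A = [[-4, 2], [-5, 2]].
Characteristic polynomial det(A - λI) = λ^2 + 2λ + 2 = 0.
Eigenvalues λ = -1 ± i (complex conjugate pair).
For λ=-1+i: an eigenvector is (1,2) - i(1,1) = (1 - i, 2 - i).
A real fundamental pair from Re and Im of e^((-1+i)t)v: X_1 = e^(-t)(cos(t)·(1,2) + sin(t)·(1,1)), X_2 = e^(-t)(sin(t)·(1,2) - cos(t)·(1,1)).
General solution: c_1X_1 + c_2X_2.

x(t) = c_1e^(-t)sin(t) + c_1e^(-t)cos(t) + c_2e^(-t)sin(t) - c_2e^(-t)cos(t), y(t) = c_1e^(-t)sin(t) + 2c_1e^(-t)cos(t) + 2c_2e^(-t)sin(t) - c_2e^(-t)cos(t)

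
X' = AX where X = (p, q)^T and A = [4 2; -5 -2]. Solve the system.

Coefficient matrix A = [[4, 2], [-5, -2]].
Characteristic polynomial det(A - λI) = λ^2 - 2λ + 2 = 0.
Eigenvalues λ = 1 ± i (complex conjugate pair).
For λ=1+i: an eigenvector is (-1,1) - i(-1,2) = (-1 + i, 1 - 2i).
A real fundamental pair from Re and Im of e^((1+i)t)v: X_1 = e^(t)(cos(t)·(-1,1) + sin(t)·(-1,2)), X_2 = e^(t)(sin(t)·(-1,1) - cos(t)·(-1,2)).
General solution: C_1X_1 + C_2X_2.

p(t) = -C_1e^(t)sin(t) - C_1e^(t)cos(t) - C_2e^(t)sin(t) + C_2e^(t)cos(t), q(t) = 2C_1e^(t)sin(t) + C_1e^(t)cos(t) + C_2e^(t)sin(t) - 2C_2e^(t)cos(t)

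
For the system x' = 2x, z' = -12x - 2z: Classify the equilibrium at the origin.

A = [[2,0],[-12,-2]]; det(A-λI) = λ^2 - 4.
λ = -2, 2: opposite signs.

saddle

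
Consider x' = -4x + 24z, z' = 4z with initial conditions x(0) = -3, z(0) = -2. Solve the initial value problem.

x(t) = -6e^(4t) + 3e^(-4t), z(t) = -2e^(4t)

Coefficient matrix A = [[-4, 24], [0, 4]].
Characteristic polynomial det(A - λI) = λ^2 - 16 = 0.
Eigenvalues λ = 4, -4.
For λ=4: (A-λI) row 1 is [-8, 24], so an eigenvector is (-3, -1).
For λ=-4: (A-λI) row 1 is [0, 24], so an eigenvector is (-1, 0).
General solution: K_1e^(4t)(-3,-1) + K_2e^(-4t)(-1,0).
Applying x(0)=-3, z(0)=-2 gives K_1=2, K_2=-3.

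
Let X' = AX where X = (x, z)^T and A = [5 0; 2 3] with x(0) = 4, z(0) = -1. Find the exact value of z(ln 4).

A = [[5,0],[2,3]]; eigenvalues λ = 5, 3.
Eigenvectors: (-1,-1) for λ=5, (0,1) for λ=3.
From the initial condition, c_1 = -4, c_2 = -5.
z(ln 4) = (-4)(4^5)(-1) + (-5)(4^3)(1) = 3776.

3776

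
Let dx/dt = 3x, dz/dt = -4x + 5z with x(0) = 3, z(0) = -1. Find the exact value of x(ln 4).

192

A = [[3,0],[-4,5]]; eigenvalues λ = 5, 3.
Eigenvectors: (0,1) for λ=5, (1,2) for λ=3.
From the initial condition, c_1 = -7, c_2 = 3.
x(ln 4) = (-7)(4^5)(0) + (3)(4^3)(1) = 192.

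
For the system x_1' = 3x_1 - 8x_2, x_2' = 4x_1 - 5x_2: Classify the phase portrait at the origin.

stable spiral

A = [[3,-8],[4,-5]]; det(A-λI) = λ^2 + 2λ + 17.
λ = -1 ± 4i: negative real part.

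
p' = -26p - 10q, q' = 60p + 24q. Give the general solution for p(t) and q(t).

Coefficient matrix A = [[-26, -10], [60, 24]].
Characteristic polynomial det(A - λI) = λ^2 + 2λ - 24 = 0.
Eigenvalues λ = -6, 4.
For λ=-6: (A-λI) row 1 is [-20, -10], so an eigenvector is (1, -2).
For λ=4: (A-λI) row 1 is [-30, -10], so an eigenvector is (-1, 3).
General solution: c_1e^(-6t)(1,-2) + c_2e^(4t)(-1,3).

p(t) = c_1e^(-6t) - c_2e^(4t), q(t) = -2c_1e^(-6t) + 3c_2e^(4t)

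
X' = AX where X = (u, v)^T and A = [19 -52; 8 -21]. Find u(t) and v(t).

Coefficient matrix A = [[19, -52], [8, -21]].
Characteristic polynomial det(A - λI) = λ^2 + 2λ + 17 = 0.
Eigenvalues λ = -1 ± 4i (complex conjugate pair).
For λ=-1+4i: an eigenvector is (-2,-1) - i(3,1) = (-2 - 3i, -1 - i).
A real fundamental pair from Re and Im of e^((-1+4i)t)v: X_1 = e^(-t)(cos(4t)·(-2,-1) + sin(4t)·(3,1)), X_2 = e^(-t)(sin(4t)·(-2,-1) - cos(4t)·(3,1)).
General solution: c_1X_1 + c_2X_2.

u(t) = 3c_1e^(-t)sin(4t) - 2c_1e^(-t)cos(4t) - 2c_2e^(-t)sin(4t) - 3c_2e^(-t)cos(4t), v(t) = c_1e^(-t)sin(4t) - c_1e^(-t)cos(4t) - c_2e^(-t)sin(4t) - c_2e^(-t)cos(4t)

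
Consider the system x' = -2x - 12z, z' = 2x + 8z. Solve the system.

x(t) = -3K_1e^(2t) - 2K_2e^(4t), z(t) = K_1e^(2t) + K_2e^(4t)

Coefficient matrix A = [[-2, -12], [2, 8]].
Characteristic polynomial det(A - λI) = λ^2 - 6λ + 8 = 0.
Eigenvalues λ = 2, 4.
For λ=2: (A-λI) row 1 is [-4, -12], so an eigenvector is (-3, 1).
For λ=4: (A-λI) row 1 is [-6, -12], so an eigenvector is (-2, 1).
General solution: K_1e^(2t)(-3,1) + K_2e^(4t)(-2,1).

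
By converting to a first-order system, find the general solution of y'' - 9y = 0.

y(t) = c_1e^(3t) + c_2e^(-3t)

Let x_1 = y, x_2 = y'. Then x_1' = x_2 and x_2' = 9x_1.
A = [[0,1],[9,0]]; det(A-λI) = λ^2 - 9.
Eigenvalues λ = 3, -3 with eigenvectors (1,3), (1,-3).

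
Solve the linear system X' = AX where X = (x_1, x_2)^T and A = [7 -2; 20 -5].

x_1(t) = C_1e^(t)cos(2t) + C_2e^(t)sin(2t), x_2(t) = C_1e^(t)sin(2t) + 3C_1e^(t)cos(2t) + 3C_2e^(t)sin(2t) - C_2e^(t)cos(2t)

Coefficient matrix A = [[7, -2], [20, -5]].
Characteristic polynomial det(A - λI) = λ^2 - 2λ + 5 = 0.
Eigenvalues λ = 1 ± 2i (complex conjugate pair).
For λ=1+2i: an eigenvector is (1,3) - i(0,1) = (1, 3 - i).
A real fundamental pair from Re and Im of e^((1+2i)t)v: X_1 = e^(t)(cos(2t)·(1,3) + sin(2t)·(0,1)), X_2 = e^(t)(sin(2t)·(1,3) - cos(2t)·(0,1)).
General solution: C_1X_1 + C_2X_2.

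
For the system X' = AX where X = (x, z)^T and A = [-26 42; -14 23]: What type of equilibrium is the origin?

A = [[-26,42],[-14,23]]; det(A-λI) = λ^2 + 3λ - 10.
λ = -5, 2: opposite signs.

saddle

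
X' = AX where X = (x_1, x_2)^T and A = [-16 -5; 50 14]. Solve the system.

x_1(t) = c_1e^(-t)sin(5t) - c_2e^(-t)cos(5t), x_2(t) = -3c_1e^(-t)sin(5t) - c_1e^(-t)cos(5t) - c_2e^(-t)sin(5t) + 3c_2e^(-t)cos(5t)

Coefficient matrix A = [[-16, -5], [50, 14]].
Characteristic polynomial det(A - λI) = λ^2 + 2λ + 26 = 0.
Eigenvalues λ = -1 ± 5i (complex conjugate pair).
For λ=-1+5i: an eigenvector is (0,-1) - i(1,-3) = (0 - i, -1 + 3i).
A real fundamental pair from Re and Im of e^((-1+5i)t)v: X_1 = e^(-t)(cos(5t)·(0,-1) + sin(5t)·(1,-3)), X_2 = e^(-t)(sin(5t)·(0,-1) - cos(5t)·(1,-3)).
General solution: c_1X_1 + c_2X_2.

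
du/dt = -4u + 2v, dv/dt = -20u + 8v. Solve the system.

Coefficient matrix A = [[-4, 2], [-20, 8]].
Characteristic polynomial det(A - λI) = λ^2 - 4λ + 8 = 0.
Eigenvalues λ = 2 ± 2i (complex conjugate pair).
For λ=2+2i: an eigenvector is (0,-1) - i(-1,-3) = (0 + i, -1 + 3i).
A real fundamental pair from Re and Im of e^((2+2i)t)v: X_1 = e^(2t)(cos(2t)·(0,-1) + sin(2t)·(-1,-3)), X_2 = e^(2t)(sin(2t)·(0,-1) - cos(2t)·(-1,-3)).
General solution: c_1X_1 + c_2X_2.

u(t) = -c_1e^(2t)sin(2t) + c_2e^(2t)cos(2t), v(t) = -3c_1e^(2t)sin(2t) - c_1e^(2t)cos(2t) - c_2e^(2t)sin(2t) + 3c_2e^(2t)cos(2t)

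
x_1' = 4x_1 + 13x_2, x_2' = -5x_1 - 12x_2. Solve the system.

x_1(t) = -3C_1e^(-4t)sin(t) - 2C_1e^(-4t)cos(t) - 2C_2e^(-4t)sin(t) + 3C_2e^(-4t)cos(t), x_2(t) = 2C_1e^(-4t)sin(t) + C_1e^(-4t)cos(t) + C_2e^(-4t)sin(t) - 2C_2e^(-4t)cos(t)

Coefficient matrix A = [[4, 13], [-5, -12]].
Characteristic polynomial det(A - λI) = λ^2 + 8λ + 17 = 0.
Eigenvalues λ = -4 ± i (complex conjugate pair).
For λ=-4+i: an eigenvector is (-2,1) - i(-3,2) = (-2 + 3i, 1 - 2i).
A real fundamental pair from Re and Im of e^((-4+i)t)v: X_1 = e^(-4t)(cos(t)·(-2,1) + sin(t)·(-3,2)), X_2 = e^(-4t)(sin(t)·(-2,1) - cos(t)·(-3,2)).
General solution: C_1X_1 + C_2X_2.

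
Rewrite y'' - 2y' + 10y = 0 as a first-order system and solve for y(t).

Let x_1 = y, x_2 = y'. Then x_1' = x_2 and x_2' = -10x_1 + 2x_2.
A = [[0,1],[-10,2]]; det(A-λI) = λ^2 - 2λ + 10.
Eigenvalues λ = 1 ± 3i.

y(t) = c_1e^(t)cos(3t) + c_2e^(t)sin(3t)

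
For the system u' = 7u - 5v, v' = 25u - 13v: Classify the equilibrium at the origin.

A = [[7,-5],[25,-13]]; det(A-λI) = λ^2 + 6λ + 34.
λ = -3 ± 5i: negative real part.

stable spiral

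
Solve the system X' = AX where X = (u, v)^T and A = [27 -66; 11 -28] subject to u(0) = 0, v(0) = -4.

u(t) = 24e^(5t) - 24e^(-6t), v(t) = 8e^(5t) - 12e^(-6t)

Coefficient matrix A = [[27, -66], [11, -28]].
Characteristic polynomial det(A - λI) = λ^2 + λ - 30 = 0.
Eigenvalues λ = -6, 5.
For λ=-6: (A-λI) row 1 is [33, -66], so an eigenvector is (2, 1).
For λ=5: (A-λI) row 1 is [22, -66], so an eigenvector is (3, 1).
General solution: K_1e^(-6t)(2,1) + K_2e^(5t)(3,1).
Applying u(0)=0, v(0)=-4 gives K_1=-12, K_2=8.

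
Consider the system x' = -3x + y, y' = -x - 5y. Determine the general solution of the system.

x(t) = -K_1e^(-4t) - K_2te^(-4t) + 2K_2e^(-4t), y(t) = K_1e^(-4t) + K_2te^(-4t) - 3K_2e^(-4t)

Coefficient matrix A = [[-3, 1], [-1, -5]].
Characteristic polynomial det(A - λI) = λ^2 + 8λ + 16 = 0.
Single eigenvalue λ = -4 with algebraic multiplicity 2.
Eigenvector v = (-1,1); generalized eigenvector w with (A-λI)w=v is (2,-3).
General solution: e^(-4t)[K_1·v + K_2·(t·v + w)].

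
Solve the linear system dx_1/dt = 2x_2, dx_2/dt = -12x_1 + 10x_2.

Coefficient matrix A = [[0, 2], [-12, 10]].
Characteristic polynomial det(A - λI) = λ^2 - 10λ + 24 = 0.
Eigenvalues λ = 6, 4.
For λ=6: (A-λI) row 1 is [-6, 2], so an eigenvector is (-1, -3).
For λ=4: (A-λI) row 1 is [-4, 2], so an eigenvector is (1, 2).
General solution: c_1e^(6t)(-1,-3) + c_2e^(4t)(1,2).

x_1(t) = -c_1e^(6t) + c_2e^(4t), x_2(t) = -3c_1e^(6t) + 2c_2e^(4t)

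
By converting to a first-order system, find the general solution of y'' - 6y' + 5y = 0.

Let x_1 = y, x_2 = y'. Then x_1' = x_2 and x_2' = -5x_1 + 6x_2.
A = [[0,1],[-5,6]]; det(A-λI) = λ^2 - 6λ + 5.
Eigenvalues λ = 1, 5 with eigenvectors (1,1), (1,5).

y(t) = K_1e^(t) + K_2e^(5t)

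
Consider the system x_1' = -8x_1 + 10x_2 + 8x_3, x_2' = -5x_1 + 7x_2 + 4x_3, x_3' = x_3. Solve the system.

x_1(t) = -K_1e^(2t) + 2K_2e^(-3t) + 2K_3e^(t), x_2(t) = -K_1e^(2t) + K_2e^(-3t) + K_3e^(t), x_3(t) = K_3e^(t)

Coefficient matrix A = [[-8, 10, 8], [-5, 7, 4], [0, 0, 1]].
det(A - λI) = 0 gives eigenvalues λ = 2, -3, 1.
For λ=2: eigenvector (-1,-1,0).
For λ=-3: eigenvector (2,1,0).
For λ=1: eigenvector (2,1,1).
General solution: K_1e^(2t)(-1,-1,0) + K_2e^(-3t)(2,1,0) + K_3e^(t)(2,1,1).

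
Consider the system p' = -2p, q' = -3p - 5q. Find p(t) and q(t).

Coefficient matrix A = [[-2, 0], [-3, -5]].
Characteristic polynomial det(A - λI) = λ^2 + 7λ + 10 = 0.
Eigenvalues λ = -5, -2.
For λ=-5: (A-λI) row 1 is [3, 0], so an eigenvector is (0, 1).
For λ=-2: (A-λI) row 2 is [-3, -3], so an eigenvector is (1, -1).
General solution: K_1e^(-5t)(0,1) + K_2e^(-2t)(1,-1).

p(t) = K_2e^(-2t), q(t) = K_1e^(-5t) - K_2e^(-2t)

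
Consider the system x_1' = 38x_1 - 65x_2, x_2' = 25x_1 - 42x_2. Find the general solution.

Coefficient matrix A = [[38, -65], [25, -42]].
Characteristic polynomial det(A - λI) = λ^2 + 4λ + 29 = 0.
Eigenvalues λ = -2 ± 5i (complex conjugate pair).
For λ=-2+5i: an eigenvector is (-3,-2) - i(2,1) = (-3 - 2i, -2 - i).
A real fundamental pair from Re and Im of e^((-2+5i)t)v: X_1 = e^(-2t)(cos(5t)·(-3,-2) + sin(5t)·(2,1)), X_2 = e^(-2t)(sin(5t)·(-3,-2) - cos(5t)·(2,1)).
General solution: C_1X_1 + C_2X_2.

x_1(t) = 2C_1e^(-2t)sin(5t) - 3C_1e^(-2t)cos(5t) - 3C_2e^(-2t)sin(5t) - 2C_2e^(-2t)cos(5t), x_2(t) = C_1e^(-2t)sin(5t) - 2C_1e^(-2t)cos(5t) - 2C_2e^(-2t)sin(5t) - C_2e^(-2t)cos(5t)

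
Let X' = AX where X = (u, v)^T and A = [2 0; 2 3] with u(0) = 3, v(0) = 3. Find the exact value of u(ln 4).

A = [[2,0],[2,3]]; eigenvalues λ = 3, 2.
Eigenvectors: (0,1) for λ=3, (1,-2) for λ=2.
From the initial condition, c_1 = 9, c_2 = 3.
u(ln 4) = (9)(4^3)(0) + (3)(4^2)(1) = 48.

48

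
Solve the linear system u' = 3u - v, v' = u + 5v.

Coefficient matrix A = [[3, -1], [1, 5]].
Characteristic polynomial det(A - λI) = λ^2 - 8λ + 16 = 0.
Single eigenvalue λ = 4 with algebraic multiplicity 2.
Eigenvector v = (-1,1); generalized eigenvector w with (A-λI)w=v is (0,1).
General solution: e^(4t)[c_1·v + c_2·(t·v + w)].

u(t) = -c_1e^(4t) - c_2te^(4t), v(t) = c_1e^(4t) + c_2te^(4t) + c_2e^(4t)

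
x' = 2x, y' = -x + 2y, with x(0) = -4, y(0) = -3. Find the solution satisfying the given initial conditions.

Coefficient matrix A = [[2, 0], [-1, 2]].
Characteristic polynomial det(A - λI) = λ^2 - 4λ + 4 = 0.
Single eigenvalue λ = 2 with algebraic multiplicity 2.
Eigenvector v = (0,-1); generalized eigenvector w with (A-λI)w=v is (1,-1).
General solution: e^(2t)[K_1·v + K_2·(t·v + w)].
Applying x(0)=-4, y(0)=-3 gives K_1=7, K_2=-4.

x(t) = -4e^(2t), y(t) = 4te^(2t) - 3e^(2t)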